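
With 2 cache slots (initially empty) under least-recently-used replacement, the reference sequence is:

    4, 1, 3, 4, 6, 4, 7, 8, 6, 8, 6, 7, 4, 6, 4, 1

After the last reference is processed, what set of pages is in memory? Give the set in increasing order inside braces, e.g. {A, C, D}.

4 -> fault, frames [4]
1 -> fault, frames [4, 1]
3 -> fault, evict 4, frames [1, 3]
4 -> fault, evict 1, frames [3, 4]
6 -> fault, evict 3, frames [4, 6]
4 -> hit
7 -> fault, evict 6, frames [4, 7]
8 -> fault, evict 4, frames [7, 8]
6 -> fault, evict 7, frames [8, 6]
8 -> hit
6 -> hit
7 -> fault, evict 8, frames [6, 7]
4 -> fault, evict 6, frames [7, 4]
6 -> fault, evict 7, frames [4, 6]
4 -> hit
1 -> fault, evict 6, frames [4, 1]

{1, 4}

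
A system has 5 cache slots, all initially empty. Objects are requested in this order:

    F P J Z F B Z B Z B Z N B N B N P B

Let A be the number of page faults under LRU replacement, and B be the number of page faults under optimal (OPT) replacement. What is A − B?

Under LRU: F F F F . F . . . . . F . . . . F . → 7 faults.
Under OPT: F F F F . F . . . . . F . . . . . . → 6 faults.
A − B = 7 − 6 = 1.

1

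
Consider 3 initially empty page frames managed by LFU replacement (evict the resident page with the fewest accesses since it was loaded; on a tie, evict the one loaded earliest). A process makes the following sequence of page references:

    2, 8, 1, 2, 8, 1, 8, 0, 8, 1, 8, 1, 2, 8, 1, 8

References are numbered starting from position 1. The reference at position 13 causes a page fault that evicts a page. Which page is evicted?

pos 1: 2 -> fault, frames [2]
pos 2: 8 -> fault, frames [2, 8]
pos 3: 1 -> fault, frames [2, 8, 1]
pos 4: 2 -> hit
pos 5: 8 -> hit
pos 6: 1 -> hit
pos 7: 8 -> hit
pos 8: 0 -> fault, evict 2, frames [8, 1, 0]
pos 9: 8 -> hit
pos 10: 1 -> hit
pos 11: 8 -> hit
pos 12: 1 -> hit
pos 13: 2 -> fault, evict 0, frames [8, 1, 2]
At position 13, page 0 is evicted.

0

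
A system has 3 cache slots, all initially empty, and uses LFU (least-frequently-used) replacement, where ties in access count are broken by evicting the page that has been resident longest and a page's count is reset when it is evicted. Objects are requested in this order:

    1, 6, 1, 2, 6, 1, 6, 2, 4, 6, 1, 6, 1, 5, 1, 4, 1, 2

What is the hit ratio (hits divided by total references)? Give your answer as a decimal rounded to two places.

1: miss, frames (1)
6: miss, frames (1 6)
1: hit
2: miss, frames (1 6 2)
6: hit
1: hit
6: hit
2: hit
4: miss, evict 2, frames (1 6 4)
6: hit
1: hit
6: hit
1: hit
5: miss, evict 4, frames (1 6 5)
1: hit
4: miss, evict 5, frames (1 6 4)
1: hit
2: miss, evict 4, frames (1 6 2)
Hits: 11 of 18 references → 11/18 = 0.6111.

0.61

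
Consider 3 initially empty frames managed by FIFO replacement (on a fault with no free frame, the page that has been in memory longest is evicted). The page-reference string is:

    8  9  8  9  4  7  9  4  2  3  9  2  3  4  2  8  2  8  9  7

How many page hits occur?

8

8 -> fault, frames {8}
9 -> fault, frames {8,9}
8 -> hit
9 -> hit
4 -> fault, frames {8,9,4}
7 -> fault, evict 8, frames {9,4,7}
9 -> hit
4 -> hit
2 -> fault, evict 9, frames {4,7,2}
3 -> fault, evict 4, frames {7,2,3}
9 -> fault, evict 7, frames {2,3,9}
2 -> hit
3 -> hit
4 -> fault, evict 2, frames {3,9,4}
2 -> fault, evict 3, frames {9,4,2}
8 -> fault, evict 9, frames {4,2,8}
2 -> hit
8 -> hit
9 -> fault, evict 4, frames {2,8,9}
7 -> fault, evict 2, frames {8,9,7}
Hits: 8.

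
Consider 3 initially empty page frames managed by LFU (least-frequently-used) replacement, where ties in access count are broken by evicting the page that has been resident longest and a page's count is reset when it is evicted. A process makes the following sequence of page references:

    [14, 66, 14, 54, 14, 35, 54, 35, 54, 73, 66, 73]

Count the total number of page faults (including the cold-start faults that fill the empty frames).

14 → miss, frames (14)
66 → miss, frames (14 66)
14 → hit
54 → miss, frames (14 66 54)
14 → hit
35 → miss, evict 66, frames (14 54 35)
54 → hit
35 → hit
54 → hit
73 → miss, evict 35, frames (14 54 73)
66 → miss, evict 73, frames (14 54 66)
73 → miss, evict 66, frames (14 54 73)
Page faults: 7.

7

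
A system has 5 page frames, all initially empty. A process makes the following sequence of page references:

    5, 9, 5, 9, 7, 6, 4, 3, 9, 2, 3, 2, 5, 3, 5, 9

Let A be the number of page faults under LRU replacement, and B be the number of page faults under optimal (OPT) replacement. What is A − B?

Under LRU: F F . . F F F F . F . . F . . . → 8 faults.
Under OPT: F F . . F F F F . F . . . . . . → 7 faults.
A − B = 8 − 7 = 1.

1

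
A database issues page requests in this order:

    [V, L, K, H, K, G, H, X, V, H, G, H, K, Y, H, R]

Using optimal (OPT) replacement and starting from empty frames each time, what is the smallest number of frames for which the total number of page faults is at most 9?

4

f=1: 16 faults
f=2: 11 faults
f=3: 10 faults
f=4: 9 faults
f=5: 8 faults
f=6: 8 faults
f=7: 8 faults
f=8: 8 faults
Smallest f with faults ≤ 9 is 4.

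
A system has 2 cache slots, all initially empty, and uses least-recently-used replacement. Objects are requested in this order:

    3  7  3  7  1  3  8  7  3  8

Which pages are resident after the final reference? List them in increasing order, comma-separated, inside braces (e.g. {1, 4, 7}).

{3, 8}

3 -> miss, frames (3)
7 -> miss, frames (3 7)
3 -> hit
7 -> hit
1 -> miss, evict 3, frames (7 1)
3 -> miss, evict 7, frames (1 3)
8 -> miss, evict 1, frames (3 8)
7 -> miss, evict 3, frames (8 7)
3 -> miss, evict 8, frames (7 3)
8 -> miss, evict 7, frames (3 8)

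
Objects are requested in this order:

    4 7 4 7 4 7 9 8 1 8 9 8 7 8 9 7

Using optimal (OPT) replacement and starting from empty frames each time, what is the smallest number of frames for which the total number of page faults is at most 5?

4

f=1: 16 faults
f=2: 8 faults
f=3: 6 faults
f=4: 5 faults
f=5: 5 faults
Smallest f with faults ≤ 5 is 4.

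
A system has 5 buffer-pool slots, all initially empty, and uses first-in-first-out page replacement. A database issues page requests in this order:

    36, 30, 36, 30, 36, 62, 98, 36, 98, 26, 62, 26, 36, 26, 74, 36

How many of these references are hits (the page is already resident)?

9

36 → miss, frames (36)
30 → miss, frames (36 30)
36 → hit
30 → hit
36 → hit
62 → miss, frames (36 30 62)
98 → miss, frames (36 30 62 98)
36 → hit
98 → hit
26 → miss, frames (36 30 62 98 26)
62 → hit
26 → hit
36 → hit
26 → hit
74 → miss, evict 36, frames (30 62 98 26 74)
36 → miss, evict 30, frames (62 98 26 74 36)
Hits: 9.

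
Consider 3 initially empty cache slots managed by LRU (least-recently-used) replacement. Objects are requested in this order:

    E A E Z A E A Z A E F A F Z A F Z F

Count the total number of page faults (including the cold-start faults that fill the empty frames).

E → miss, frames {E}
A → miss, frames {E,A}
E → hit
Z → miss, frames {A,E,Z}
A → hit
E → hit
A → hit
Z → hit
A → hit
E → hit
F → miss, evict Z, frames {A,E,F}
A → hit
F → hit
Z → miss, evict E, frames {A,F,Z}
A → hit
F → hit
Z → hit
F → hit
Page faults: 5.

5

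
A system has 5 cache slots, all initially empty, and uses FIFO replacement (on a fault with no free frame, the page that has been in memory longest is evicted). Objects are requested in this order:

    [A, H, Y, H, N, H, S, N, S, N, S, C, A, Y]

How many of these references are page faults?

A -> miss, frames {A}
H -> miss, frames {A,H}
Y -> miss, frames {A,H,Y}
H -> hit
N -> miss, frames {A,H,Y,N}
H -> hit
S -> miss, frames {A,H,Y,N,S}
N -> hit
S -> hit
N -> hit
S -> hit
C -> miss, evict A, frames {H,Y,N,S,C}
A -> miss, evict H, frames {Y,N,S,C,A}
Y -> hit
Page faults: 7.

7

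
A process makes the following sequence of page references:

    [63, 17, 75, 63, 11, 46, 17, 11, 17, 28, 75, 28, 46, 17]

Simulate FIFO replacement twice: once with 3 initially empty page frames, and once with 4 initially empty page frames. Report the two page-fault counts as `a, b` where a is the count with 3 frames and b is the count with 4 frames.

10, 7

3 frames: F F F . F F F . . F F . F F → 10 faults.
4 frames: F F F . F F . . . F . . . F → 7 faults.
7 < 10: adding a frame reduced faults, as is typical.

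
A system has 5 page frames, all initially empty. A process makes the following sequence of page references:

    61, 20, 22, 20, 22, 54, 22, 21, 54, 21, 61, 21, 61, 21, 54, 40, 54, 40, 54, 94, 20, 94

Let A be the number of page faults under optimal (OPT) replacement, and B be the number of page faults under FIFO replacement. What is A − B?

-1

Under OPT: F F F . . F . F . . . . . . . F . . . F . . → 7 faults.
Under FIFO: F F F . . F . F . . . . . . . F . . . F F . → 8 faults.
A − B = 7 − 8 = -1.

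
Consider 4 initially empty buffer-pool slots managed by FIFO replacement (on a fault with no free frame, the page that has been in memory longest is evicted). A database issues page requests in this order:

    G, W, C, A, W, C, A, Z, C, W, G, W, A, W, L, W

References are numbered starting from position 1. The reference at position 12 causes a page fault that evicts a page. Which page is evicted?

C

pos 1: G → fault, frames (G)
pos 2: W → fault, frames (G W)
pos 3: C → fault, frames (G W C)
pos 4: A → fault, frames (G W C A)
pos 5: W → hit
pos 6: C → hit
pos 7: A → hit
pos 8: Z → fault, evict G, frames (W C A Z)
pos 9: C → hit
pos 10: W → hit
pos 11: G → fault, evict W, frames (C A Z G)
pos 12: W → fault, evict C, frames (A Z G W)
At position 12, page C is evicted.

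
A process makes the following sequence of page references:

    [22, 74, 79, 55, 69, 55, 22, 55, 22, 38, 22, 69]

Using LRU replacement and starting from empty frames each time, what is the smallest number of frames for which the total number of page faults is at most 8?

f=1: 12 faults
f=2: 8 faults
f=3: 8 faults
f=4: 7 faults
f=5: 6 faults
f=6: 6 faults
Smallest f with faults ≤ 8 is 2.

2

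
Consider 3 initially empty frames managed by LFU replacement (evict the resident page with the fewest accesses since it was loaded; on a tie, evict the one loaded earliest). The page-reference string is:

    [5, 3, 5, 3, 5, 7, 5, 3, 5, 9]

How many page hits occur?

6

5 → fault, frames [5]
3 → fault, frames [5, 3]
5 → hit
3 → hit
5 → hit
7 → fault, frames [5, 3, 7]
5 → hit
3 → hit
5 → hit
9 → fault, evict 7, frames [5, 3, 9]
Hits: 6.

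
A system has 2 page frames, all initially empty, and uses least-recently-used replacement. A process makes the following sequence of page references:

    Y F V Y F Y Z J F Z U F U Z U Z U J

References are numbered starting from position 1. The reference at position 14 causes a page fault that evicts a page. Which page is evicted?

pos 1: Y: fault, frames [Y]
pos 2: F: fault, frames [Y, F]
pos 3: V: fault, evict Y, frames [F, V]
pos 4: Y: fault, evict F, frames [V, Y]
pos 5: F: fault, evict V, frames [Y, F]
pos 6: Y: hit
pos 7: Z: fault, evict F, frames [Y, Z]
pos 8: J: fault, evict Y, frames [Z, J]
pos 9: F: fault, evict Z, frames [J, F]
pos 10: Z: fault, evict J, frames [F, Z]
pos 11: U: fault, evict F, frames [Z, U]
pos 12: F: fault, evict Z, frames [U, F]
pos 13: U: hit
pos 14: Z: fault, evict F, frames [U, Z]
At position 14, page F is evicted.

F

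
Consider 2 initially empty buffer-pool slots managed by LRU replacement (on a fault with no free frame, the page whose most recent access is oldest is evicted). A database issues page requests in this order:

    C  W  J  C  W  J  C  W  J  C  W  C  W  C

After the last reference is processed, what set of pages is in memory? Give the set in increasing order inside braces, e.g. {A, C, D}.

C → fault, frames (C)
W → fault, frames (C W)
J → fault, evict C, frames (W J)
C → fault, evict W, frames (J C)
W → fault, evict J, frames (C W)
J → fault, evict C, frames (W J)
C → fault, evict W, frames (J C)
W → fault, evict J, frames (C W)
J → fault, evict C, frames (W J)
C → fault, evict W, frames (J C)
W → fault, evict J, frames (C W)
C → hit
W → hit
C → hit

{C, W}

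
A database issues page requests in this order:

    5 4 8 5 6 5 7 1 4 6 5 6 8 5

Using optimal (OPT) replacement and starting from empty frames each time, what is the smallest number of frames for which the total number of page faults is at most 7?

f=1: 14 faults
f=2: 9 faults
f=3: 8 faults
f=4: 7 faults
f=5: 6 faults
f=6: 6 faults
Smallest f with faults ≤ 7 is 4.

4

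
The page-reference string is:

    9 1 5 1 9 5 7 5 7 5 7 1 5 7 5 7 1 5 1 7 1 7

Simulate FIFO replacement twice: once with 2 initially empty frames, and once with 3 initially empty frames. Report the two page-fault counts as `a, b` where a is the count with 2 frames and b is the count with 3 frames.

11, 4

2 frames: F F F . F . F F . . . F . F F . F . . F . . → 11 faults.
3 frames: F F F . . . F . . . . . . . . . . . . . . . → 4 faults.
4 < 11: adding a frame reduced faults, as is typical.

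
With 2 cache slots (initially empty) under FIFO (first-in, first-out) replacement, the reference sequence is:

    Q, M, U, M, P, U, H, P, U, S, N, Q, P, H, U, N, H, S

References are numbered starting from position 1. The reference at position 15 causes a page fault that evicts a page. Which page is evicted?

pos 1: Q → miss, frames {Q}
pos 2: M → miss, frames {Q,M}
pos 3: U → miss, evict Q, frames {M,U}
pos 4: M → hit
pos 5: P → miss, evict M, frames {U,P}
pos 6: U → hit
pos 7: H → miss, evict U, frames {P,H}
pos 8: P → hit
pos 9: U → miss, evict P, frames {H,U}
pos 10: S → miss, evict H, frames {U,S}
pos 11: N → miss, evict U, frames {S,N}
pos 12: Q → miss, evict S, frames {N,Q}
pos 13: P → miss, evict N, frames {Q,P}
pos 14: H → miss, evict Q, frames {P,H}
pos 15: U → miss, evict P, frames {H,U}
At position 15, page P is evicted.

P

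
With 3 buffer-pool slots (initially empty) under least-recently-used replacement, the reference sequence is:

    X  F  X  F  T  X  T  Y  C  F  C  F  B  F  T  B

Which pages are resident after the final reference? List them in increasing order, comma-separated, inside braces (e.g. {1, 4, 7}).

X -> miss, frames (X)
F -> miss, frames (X F)
X -> hit
F -> hit
T -> miss, frames (X F T)
X -> hit
T -> hit
Y -> miss, evict F, frames (X T Y)
C -> miss, evict X, frames (T Y C)
F -> miss, evict T, frames (Y C F)
C -> hit
F -> hit
B -> miss, evict Y, frames (C F B)
F -> hit
T -> miss, evict C, frames (B F T)
B -> hit

{B, F, T}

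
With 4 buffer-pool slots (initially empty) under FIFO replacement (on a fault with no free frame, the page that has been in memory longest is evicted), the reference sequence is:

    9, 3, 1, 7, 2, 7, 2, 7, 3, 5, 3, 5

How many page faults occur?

9 -> fault, frames [9]
3 -> fault, frames [9, 3]
1 -> fault, frames [9, 3, 1]
7 -> fault, frames [9, 3, 1, 7]
2 -> fault, evict 9, frames [3, 1, 7, 2]
7 -> hit
2 -> hit
7 -> hit
3 -> hit
5 -> fault, evict 3, frames [1, 7, 2, 5]
3 -> fault, evict 1, frames [7, 2, 5, 3]
5 -> hit
Page faults: 7.

7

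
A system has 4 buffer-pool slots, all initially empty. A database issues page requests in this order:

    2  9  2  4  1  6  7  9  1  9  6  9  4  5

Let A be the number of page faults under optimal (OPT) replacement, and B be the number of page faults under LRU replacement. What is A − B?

-1

Under OPT: F F . F F F F . . . . . F F → 8 faults.
Under LRU: F F . F F F F F . . . . F F → 9 faults.
A − B = 8 − 9 = -1.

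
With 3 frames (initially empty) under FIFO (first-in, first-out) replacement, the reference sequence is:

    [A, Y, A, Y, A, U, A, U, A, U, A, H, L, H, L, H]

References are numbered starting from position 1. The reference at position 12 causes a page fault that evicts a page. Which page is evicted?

pos 1: A -> fault, frames [A]
pos 2: Y -> fault, frames [A, Y]
pos 3: A -> hit
pos 4: Y -> hit
pos 5: A -> hit
pos 6: U -> fault, frames [A, Y, U]
pos 7: A -> hit
pos 8: U -> hit
pos 9: A -> hit
pos 10: U -> hit
pos 11: A -> hit
pos 12: H -> fault, evict A, frames [Y, U, H]
At position 12, page A is evicted.

A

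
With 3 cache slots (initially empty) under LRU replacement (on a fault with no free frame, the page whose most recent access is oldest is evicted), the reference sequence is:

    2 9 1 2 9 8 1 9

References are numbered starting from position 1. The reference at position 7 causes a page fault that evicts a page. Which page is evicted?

pos 1: 2: miss, frames {2}
pos 2: 9: miss, frames {2,9}
pos 3: 1: miss, frames {2,9,1}
pos 4: 2: hit
pos 5: 9: hit
pos 6: 8: miss, evict 1, frames {2,9,8}
pos 7: 1: miss, evict 2, frames {9,8,1}
At position 7, page 2 is evicted.

2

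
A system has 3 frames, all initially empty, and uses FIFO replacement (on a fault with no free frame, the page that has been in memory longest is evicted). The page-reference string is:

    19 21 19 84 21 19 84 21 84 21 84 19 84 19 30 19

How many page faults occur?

19 -> miss, frames {19}
21 -> miss, frames {19,21}
19 -> hit
84 -> miss, frames {19,21,84}
21 -> hit
19 -> hit
84 -> hit
21 -> hit
84 -> hit
21 -> hit
84 -> hit
19 -> hit
84 -> hit
19 -> hit
30 -> miss, evict 19, frames {21,84,30}
19 -> miss, evict 21, frames {84,30,19}
Page faults: 5.

5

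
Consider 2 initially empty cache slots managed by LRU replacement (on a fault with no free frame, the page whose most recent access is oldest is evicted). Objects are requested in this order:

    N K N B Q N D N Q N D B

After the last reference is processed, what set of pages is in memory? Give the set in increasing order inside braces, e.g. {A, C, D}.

{B, D}

N: fault, frames [N]
K: fault, frames [N, K]
N: hit
B: fault, evict K, frames [N, B]
Q: fault, evict N, frames [B, Q]
N: fault, evict B, frames [Q, N]
D: fault, evict Q, frames [N, D]
N: hit
Q: fault, evict D, frames [N, Q]
N: hit
D: fault, evict Q, frames [N, D]
B: fault, evict N, frames [D, B]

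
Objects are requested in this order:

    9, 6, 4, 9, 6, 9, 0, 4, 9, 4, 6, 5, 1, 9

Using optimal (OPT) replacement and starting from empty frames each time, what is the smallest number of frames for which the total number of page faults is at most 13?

f=1: 14 faults
f=2: 9 faults
f=3: 7 faults
f=4: 6 faults
f=5: 6 faults
f=6: 6 faults
Smallest f with faults ≤ 13 is 2.

2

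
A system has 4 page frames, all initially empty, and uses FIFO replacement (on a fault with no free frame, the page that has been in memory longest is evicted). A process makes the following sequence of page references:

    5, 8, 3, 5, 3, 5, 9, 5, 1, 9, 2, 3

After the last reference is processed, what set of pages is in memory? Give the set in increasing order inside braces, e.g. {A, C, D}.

{1, 2, 3, 9}

5: fault, frames {5}
8: fault, frames {5,8}
3: fault, frames {5,8,3}
5: hit
3: hit
5: hit
9: fault, frames {5,8,3,9}
5: hit
1: fault, evict 5, frames {8,3,9,1}
9: hit
2: fault, evict 8, frames {3,9,1,2}
3: hit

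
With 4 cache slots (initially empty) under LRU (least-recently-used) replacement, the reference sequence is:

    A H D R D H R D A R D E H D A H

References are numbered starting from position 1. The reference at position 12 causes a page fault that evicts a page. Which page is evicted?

H

pos 1: A -> miss, frames (A)
pos 2: H -> miss, frames (A H)
pos 3: D -> miss, frames (A H D)
pos 4: R -> miss, frames (A H D R)
pos 5: D -> hit
pos 6: H -> hit
pos 7: R -> hit
pos 8: D -> hit
pos 9: A -> hit
pos 10: R -> hit
pos 11: D -> hit
pos 12: E -> miss, evict H, frames (A R D E)
At position 12, page H is evicted.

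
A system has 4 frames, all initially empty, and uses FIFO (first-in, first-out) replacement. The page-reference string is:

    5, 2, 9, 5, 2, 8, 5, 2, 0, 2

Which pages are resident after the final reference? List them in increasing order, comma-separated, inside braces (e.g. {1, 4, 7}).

5 → miss, frames [5]
2 → miss, frames [5, 2]
9 → miss, frames [5, 2, 9]
5 → hit
2 → hit
8 → miss, frames [5, 2, 9, 8]
5 → hit
2 → hit
0 → miss, evict 5, frames [2, 9, 8, 0]
2 → hit

{0, 2, 8, 9}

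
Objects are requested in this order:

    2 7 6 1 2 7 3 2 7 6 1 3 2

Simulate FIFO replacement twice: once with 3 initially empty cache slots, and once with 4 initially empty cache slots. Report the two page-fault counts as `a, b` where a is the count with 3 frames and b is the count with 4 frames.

10, 11

3 frames: F F F F F F F . . F F . F → 10 faults.
4 frames: F F F F . . F F F F F F F → 11 faults.
11 > 10: adding a frame increased faults — Belady's anomaly.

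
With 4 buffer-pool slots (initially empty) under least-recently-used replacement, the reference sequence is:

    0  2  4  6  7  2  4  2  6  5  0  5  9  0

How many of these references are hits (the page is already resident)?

0 -> fault, frames (0)
2 -> fault, frames (0 2)
4 -> fault, frames (0 2 4)
6 -> fault, frames (0 2 4 6)
7 -> fault, evict 0, frames (2 4 6 7)
2 -> hit
4 -> hit
2 -> hit
6 -> hit
5 -> fault, evict 7, frames (4 2 6 5)
0 -> fault, evict 4, frames (2 6 5 0)
5 -> hit
9 -> fault, evict 2, frames (6 0 5 9)
0 -> hit
Hits: 6.

6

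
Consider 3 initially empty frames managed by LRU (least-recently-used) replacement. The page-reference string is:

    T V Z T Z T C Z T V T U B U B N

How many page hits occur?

8

T: fault, frames [T]
V: fault, frames [T, V]
Z: fault, frames [T, V, Z]
T: hit
Z: hit
T: hit
C: fault, evict V, frames [Z, T, C]
Z: hit
T: hit
V: fault, evict C, frames [Z, T, V]
T: hit
U: fault, evict Z, frames [V, T, U]
B: fault, evict V, frames [T, U, B]
U: hit
B: hit
N: fault, evict T, frames [U, B, N]
Hits: 8.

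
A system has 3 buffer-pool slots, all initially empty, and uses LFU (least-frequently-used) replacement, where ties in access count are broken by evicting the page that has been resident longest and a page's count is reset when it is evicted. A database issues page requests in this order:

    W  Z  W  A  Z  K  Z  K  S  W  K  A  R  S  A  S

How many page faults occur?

W → miss, frames {W}
Z → miss, frames {W,Z}
W → hit
A → miss, frames {W,Z,A}
Z → hit
K → miss, evict A, frames {W,Z,K}
Z → hit
K → hit
S → miss, evict W, frames {Z,K,S}
W → miss, evict S, frames {Z,K,W}
K → hit
A → miss, evict W, frames {Z,K,A}
R → miss, evict A, frames {Z,K,R}
S → miss, evict R, frames {Z,K,S}
A → miss, evict S, frames {Z,K,A}
S → miss, evict A, frames {Z,K,S}
Page faults: 11.

11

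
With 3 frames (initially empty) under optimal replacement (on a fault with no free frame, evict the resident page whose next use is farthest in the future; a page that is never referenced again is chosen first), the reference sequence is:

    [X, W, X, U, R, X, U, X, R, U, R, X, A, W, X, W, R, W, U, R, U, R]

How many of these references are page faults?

X: fault, frames [X]
W: fault, frames [X, W]
X: hit
U: fault, frames [X, W, U]
R: fault, evict W, frames [X, U, R]
X: hit
U: hit
X: hit
R: hit
U: hit
R: hit
X: hit
A: fault, evict U, frames [X, R, A]
W: fault, evict A, frames [X, R, W]
X: hit
W: hit
R: hit
W: hit
U: fault, evict W, frames [X, R, U]
R: hit
U: hit
R: hit
Page faults: 7.

7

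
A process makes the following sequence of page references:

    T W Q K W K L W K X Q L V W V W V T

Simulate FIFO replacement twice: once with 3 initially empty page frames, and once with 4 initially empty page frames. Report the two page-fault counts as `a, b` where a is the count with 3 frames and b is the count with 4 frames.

12, 9

3 frames: F F F F . . F F . F F F F F . . . F → 12 faults.
4 frames: F F F F . . F . . F . . F F . . . F → 9 faults.
9 < 12: adding a frame reduced faults, as is typical.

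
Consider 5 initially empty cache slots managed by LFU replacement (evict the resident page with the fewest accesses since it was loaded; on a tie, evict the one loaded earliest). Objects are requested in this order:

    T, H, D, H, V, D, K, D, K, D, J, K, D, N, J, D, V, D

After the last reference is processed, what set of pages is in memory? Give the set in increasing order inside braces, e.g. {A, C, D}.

{D, H, J, K, V}

T: fault, frames {T}
H: fault, frames {T,H}
D: fault, frames {T,H,D}
H: hit
V: fault, frames {T,H,D,V}
D: hit
K: fault, frames {T,H,D,V,K}
D: hit
K: hit
D: hit
J: fault, evict T, frames {H,D,V,K,J}
K: hit
D: hit
N: fault, evict V, frames {H,D,K,J,N}
J: hit
D: hit
V: fault, evict N, frames {H,D,K,J,V}
D: hit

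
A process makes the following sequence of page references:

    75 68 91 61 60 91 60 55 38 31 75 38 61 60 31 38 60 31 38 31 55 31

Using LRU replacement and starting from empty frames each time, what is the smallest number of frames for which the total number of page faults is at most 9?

f=1: 22 faults
f=2: 19 faults
f=3: 14 faults
f=4: 13 faults
f=5: 12 faults
f=6: 10 faults
f=7: 9 faults
f=8: 8 faults
Smallest f with faults ≤ 9 is 7.

7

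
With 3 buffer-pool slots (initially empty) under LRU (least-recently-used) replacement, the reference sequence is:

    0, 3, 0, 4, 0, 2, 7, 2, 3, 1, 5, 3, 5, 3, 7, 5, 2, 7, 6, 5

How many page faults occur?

0: miss, frames {0}
3: miss, frames {0,3}
0: hit
4: miss, frames {3,0,4}
0: hit
2: miss, evict 3, frames {4,0,2}
7: miss, evict 4, frames {0,2,7}
2: hit
3: miss, evict 0, frames {7,2,3}
1: miss, evict 7, frames {2,3,1}
5: miss, evict 2, frames {3,1,5}
3: hit
5: hit
3: hit
7: miss, evict 1, frames {5,3,7}
5: hit
2: miss, evict 3, frames {7,5,2}
7: hit
6: miss, evict 5, frames {2,7,6}
5: miss, evict 2, frames {7,6,5}
Page faults: 12.

12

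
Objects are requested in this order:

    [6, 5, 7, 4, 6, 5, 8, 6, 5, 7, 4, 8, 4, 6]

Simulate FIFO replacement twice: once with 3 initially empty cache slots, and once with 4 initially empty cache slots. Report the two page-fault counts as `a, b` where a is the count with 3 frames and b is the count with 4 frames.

3 frames: F F F F F F F . . F F . . F → 10 faults.
4 frames: F F F F . . F F F F F F . F → 11 faults.
11 > 10: adding a frame increased faults — Belady's anomaly.

10, 11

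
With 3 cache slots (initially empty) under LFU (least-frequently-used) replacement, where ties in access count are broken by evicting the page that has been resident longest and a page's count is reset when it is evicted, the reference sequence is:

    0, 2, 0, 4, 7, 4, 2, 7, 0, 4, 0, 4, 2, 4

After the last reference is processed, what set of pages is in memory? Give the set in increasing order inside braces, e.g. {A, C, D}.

0: miss, frames (0)
2: miss, frames (0 2)
0: hit
4: miss, frames (0 2 4)
7: miss, evict 2, frames (0 4 7)
4: hit
2: miss, evict 7, frames (0 4 2)
7: miss, evict 2, frames (0 4 7)
0: hit
4: hit
0: hit
4: hit
2: miss, evict 7, frames (0 4 2)
4: hit

{0, 2, 4}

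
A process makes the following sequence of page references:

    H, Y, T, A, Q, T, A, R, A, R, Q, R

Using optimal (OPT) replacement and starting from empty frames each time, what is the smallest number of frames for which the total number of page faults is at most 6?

3

f=1: 12 faults
f=2: 8 faults
f=3: 6 faults
f=4: 6 faults
f=5: 6 faults
f=6: 6 faults
Smallest f with faults ≤ 6 is 3.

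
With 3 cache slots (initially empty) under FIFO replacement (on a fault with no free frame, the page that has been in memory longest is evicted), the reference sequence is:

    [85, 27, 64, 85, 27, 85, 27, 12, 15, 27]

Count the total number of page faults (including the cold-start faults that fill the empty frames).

85 → miss, frames {85}
27 → miss, frames {85,27}
64 → miss, frames {85,27,64}
85 → hit
27 → hit
85 → hit
27 → hit
12 → miss, evict 85, frames {27,64,12}
15 → miss, evict 27, frames {64,12,15}
27 → miss, evict 64, frames {12,15,27}
Page faults: 6.

6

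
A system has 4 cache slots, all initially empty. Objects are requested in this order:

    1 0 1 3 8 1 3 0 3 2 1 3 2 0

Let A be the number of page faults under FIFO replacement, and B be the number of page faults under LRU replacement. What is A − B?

Under FIFO: F F . F F . . . . F F . . F → 7 faults.
Under LRU: F F . F F . . . . F . . . . → 5 faults.
A − B = 7 − 5 = 2.

2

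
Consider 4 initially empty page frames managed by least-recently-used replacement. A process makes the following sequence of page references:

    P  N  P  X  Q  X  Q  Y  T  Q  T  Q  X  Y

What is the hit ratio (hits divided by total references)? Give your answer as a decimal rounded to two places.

0.57

P -> miss, frames [P]
N -> miss, frames [P, N]
P -> hit
X -> miss, frames [N, P, X]
Q -> miss, frames [N, P, X, Q]
X -> hit
Q -> hit
Y -> miss, evict N, frames [P, X, Q, Y]
T -> miss, evict P, frames [X, Q, Y, T]
Q -> hit
T -> hit
Q -> hit
X -> hit
Y -> hit
Hits: 8 of 14 references → 8/14 = 0.5714.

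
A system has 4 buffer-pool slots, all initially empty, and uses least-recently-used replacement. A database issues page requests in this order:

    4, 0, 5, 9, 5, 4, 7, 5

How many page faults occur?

5

4: miss, frames [4]
0: miss, frames [4, 0]
5: miss, frames [4, 0, 5]
9: miss, frames [4, 0, 5, 9]
5: hit
4: hit
7: miss, evict 0, frames [9, 5, 4, 7]
5: hit
Page faults: 5.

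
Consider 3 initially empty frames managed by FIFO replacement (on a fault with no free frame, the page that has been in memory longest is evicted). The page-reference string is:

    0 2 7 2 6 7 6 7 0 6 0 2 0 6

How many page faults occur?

0: miss, frames [0]
2: miss, frames [0, 2]
7: miss, frames [0, 2, 7]
2: hit
6: miss, evict 0, frames [2, 7, 6]
7: hit
6: hit
7: hit
0: miss, evict 2, frames [7, 6, 0]
6: hit
0: hit
2: miss, evict 7, frames [6, 0, 2]
0: hit
6: hit
Page faults: 6.

6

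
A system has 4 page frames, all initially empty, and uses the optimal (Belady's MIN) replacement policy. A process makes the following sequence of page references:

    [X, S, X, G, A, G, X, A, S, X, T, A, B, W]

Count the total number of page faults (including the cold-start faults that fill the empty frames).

X → fault, frames [X]
S → fault, frames [X, S]
X → hit
G → fault, frames [X, S, G]
A → fault, frames [X, S, G, A]
G → hit
X → hit
A → hit
S → hit
X → hit
T → fault, evict G, frames [X, S, A, T]
A → hit
B → fault, evict T, frames [X, S, A, B]
W → fault, evict B, frames [X, S, A, W]
Page faults: 7.

7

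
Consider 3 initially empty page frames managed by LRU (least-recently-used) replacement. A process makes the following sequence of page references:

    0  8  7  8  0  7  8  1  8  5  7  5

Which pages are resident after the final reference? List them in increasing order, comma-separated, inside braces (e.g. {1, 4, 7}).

{5, 7, 8}

0 → miss, frames (0)
8 → miss, frames (0 8)
7 → miss, frames (0 8 7)
8 → hit
0 → hit
7 → hit
8 → hit
1 → miss, evict 0, frames (7 8 1)
8 → hit
5 → miss, evict 7, frames (1 8 5)
7 → miss, evict 1, frames (8 5 7)
5 → hit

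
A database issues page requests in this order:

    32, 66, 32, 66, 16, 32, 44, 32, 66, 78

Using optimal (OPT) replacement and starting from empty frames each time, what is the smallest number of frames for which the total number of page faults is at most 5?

3

f=1: 10 faults
f=2: 6 faults
f=3: 5 faults
f=4: 5 faults
f=5: 5 faults
Smallest f with faults ≤ 5 is 3.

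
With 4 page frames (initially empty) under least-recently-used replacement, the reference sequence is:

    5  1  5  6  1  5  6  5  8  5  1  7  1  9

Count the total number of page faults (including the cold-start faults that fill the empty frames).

6

5: fault, frames [5]
1: fault, frames [5, 1]
5: hit
6: fault, frames [1, 5, 6]
1: hit
5: hit
6: hit
5: hit
8: fault, frames [1, 6, 5, 8]
5: hit
1: hit
7: fault, evict 6, frames [8, 5, 1, 7]
1: hit
9: fault, evict 8, frames [5, 7, 1, 9]
Page faults: 6.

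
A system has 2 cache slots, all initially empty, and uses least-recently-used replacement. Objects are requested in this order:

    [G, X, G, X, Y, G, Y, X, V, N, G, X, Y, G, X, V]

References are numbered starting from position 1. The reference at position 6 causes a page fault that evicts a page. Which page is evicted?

X

pos 1: G → fault, frames {G}
pos 2: X → fault, frames {G,X}
pos 3: G → hit
pos 4: X → hit
pos 5: Y → fault, evict G, frames {X,Y}
pos 6: G → fault, evict X, frames {Y,G}
At position 6, page X is evicted.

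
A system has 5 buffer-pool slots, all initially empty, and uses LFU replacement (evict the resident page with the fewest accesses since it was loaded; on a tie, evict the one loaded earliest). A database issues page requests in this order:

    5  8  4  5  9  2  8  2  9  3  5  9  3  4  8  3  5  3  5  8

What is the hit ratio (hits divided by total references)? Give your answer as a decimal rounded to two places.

0.60

5 → fault, frames (5)
8 → fault, frames (5 8)
4 → fault, frames (5 8 4)
5 → hit
9 → fault, frames (5 8 4 9)
2 → fault, frames (5 8 4 9 2)
8 → hit
2 → hit
9 → hit
3 → fault, evict 4, frames (5 8 9 2 3)
5 → hit
9 → hit
3 → hit
4 → fault, evict 8, frames (5 9 2 3 4)
8 → fault, evict 4, frames (5 9 2 3 8)
3 → hit
5 → hit
3 → hit
5 → hit
8 → hit
Hits: 12 of 20 references → 12/20 = 0.6000.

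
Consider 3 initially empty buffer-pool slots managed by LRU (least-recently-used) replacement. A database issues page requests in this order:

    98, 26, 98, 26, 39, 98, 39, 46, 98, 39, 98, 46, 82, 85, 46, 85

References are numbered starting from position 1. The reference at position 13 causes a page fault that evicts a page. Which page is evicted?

pos 1: 98 → fault, frames [98]
pos 2: 26 → fault, frames [98, 26]
pos 3: 98 → hit
pos 4: 26 → hit
pos 5: 39 → fault, frames [98, 26, 39]
pos 6: 98 → hit
pos 7: 39 → hit
pos 8: 46 → fault, evict 26, frames [98, 39, 46]
pos 9: 98 → hit
pos 10: 39 → hit
pos 11: 98 → hit
pos 12: 46 → hit
pos 13: 82 → fault, evict 39, frames [98, 46, 82]
At position 13, page 39 is evicted.

39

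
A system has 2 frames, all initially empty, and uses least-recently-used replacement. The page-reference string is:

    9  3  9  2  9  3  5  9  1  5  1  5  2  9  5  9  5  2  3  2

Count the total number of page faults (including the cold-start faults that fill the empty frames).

9: miss, frames [9]
3: miss, frames [9, 3]
9: hit
2: miss, evict 3, frames [9, 2]
9: hit
3: miss, evict 2, frames [9, 3]
5: miss, evict 9, frames [3, 5]
9: miss, evict 3, frames [5, 9]
1: miss, evict 5, frames [9, 1]
5: miss, evict 9, frames [1, 5]
1: hit
5: hit
2: miss, evict 1, frames [5, 2]
9: miss, evict 5, frames [2, 9]
5: miss, evict 2, frames [9, 5]
9: hit
5: hit
2: miss, evict 9, frames [5, 2]
3: miss, evict 5, frames [2, 3]
2: hit
Page faults: 13.

13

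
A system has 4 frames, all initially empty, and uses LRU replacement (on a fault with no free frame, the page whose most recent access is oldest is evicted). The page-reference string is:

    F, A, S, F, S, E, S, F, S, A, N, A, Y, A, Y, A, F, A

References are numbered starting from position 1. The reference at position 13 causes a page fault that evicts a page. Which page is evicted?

F

pos 1: F -> fault, frames {F}
pos 2: A -> fault, frames {F,A}
pos 3: S -> fault, frames {F,A,S}
pos 4: F -> hit
pos 5: S -> hit
pos 6: E -> fault, frames {A,F,S,E}
pos 7: S -> hit
pos 8: F -> hit
pos 9: S -> hit
pos 10: A -> hit
pos 11: N -> fault, evict E, frames {F,S,A,N}
pos 12: A -> hit
pos 13: Y -> fault, evict F, frames {S,N,A,Y}
At position 13, page F is evicted.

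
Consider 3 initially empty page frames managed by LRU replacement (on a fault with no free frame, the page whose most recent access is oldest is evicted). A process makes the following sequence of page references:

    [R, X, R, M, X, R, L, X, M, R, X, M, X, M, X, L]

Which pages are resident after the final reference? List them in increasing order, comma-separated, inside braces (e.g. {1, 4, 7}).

{L, M, X}

R → miss, frames [R]
X → miss, frames [R, X]
R → hit
M → miss, frames [X, R, M]
X → hit
R → hit
L → miss, evict M, frames [X, R, L]
X → hit
M → miss, evict R, frames [L, X, M]
R → miss, evict L, frames [X, M, R]
X → hit
M → hit
X → hit
M → hit
X → hit
L → miss, evict R, frames [M, X, L]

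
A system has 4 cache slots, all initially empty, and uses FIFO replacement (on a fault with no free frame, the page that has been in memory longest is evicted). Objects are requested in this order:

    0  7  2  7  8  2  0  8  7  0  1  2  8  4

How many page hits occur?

8

0 → fault, frames [0]
7 → fault, frames [0, 7]
2 → fault, frames [0, 7, 2]
7 → hit
8 → fault, frames [0, 7, 2, 8]
2 → hit
0 → hit
8 → hit
7 → hit
0 → hit
1 → fault, evict 0, frames [7, 2, 8, 1]
2 → hit
8 → hit
4 → fault, evict 7, frames [2, 8, 1, 4]
Hits: 8.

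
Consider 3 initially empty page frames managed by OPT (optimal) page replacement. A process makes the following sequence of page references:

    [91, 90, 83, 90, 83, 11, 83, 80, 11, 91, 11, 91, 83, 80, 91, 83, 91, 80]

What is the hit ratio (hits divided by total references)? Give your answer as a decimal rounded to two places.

0.67

91: fault, frames (91)
90: fault, frames (91 90)
83: fault, frames (91 90 83)
90: hit
83: hit
11: fault, evict 90, frames (91 83 11)
83: hit
80: fault, evict 83, frames (91 11 80)
11: hit
91: hit
11: hit
91: hit
83: fault, evict 11, frames (91 80 83)
80: hit
91: hit
83: hit
91: hit
80: hit
Hits: 12 of 18 references → 12/18 = 0.6667.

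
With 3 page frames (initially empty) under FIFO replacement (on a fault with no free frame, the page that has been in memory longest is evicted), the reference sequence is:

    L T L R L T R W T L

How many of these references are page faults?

L -> miss, frames [L]
T -> miss, frames [L, T]
L -> hit
R -> miss, frames [L, T, R]
L -> hit
T -> hit
R -> hit
W -> miss, evict L, frames [T, R, W]
T -> hit
L -> miss, evict T, frames [R, W, L]
Page faults: 5.

5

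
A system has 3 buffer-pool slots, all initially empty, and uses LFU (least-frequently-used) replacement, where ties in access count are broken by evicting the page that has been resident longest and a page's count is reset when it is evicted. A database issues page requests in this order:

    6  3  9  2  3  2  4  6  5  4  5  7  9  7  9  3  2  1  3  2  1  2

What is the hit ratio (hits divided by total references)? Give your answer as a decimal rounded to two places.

0.36

6: miss, frames [6]
3: miss, frames [6, 3]
9: miss, frames [6, 3, 9]
2: miss, evict 6, frames [3, 9, 2]
3: hit
2: hit
4: miss, evict 9, frames [3, 2, 4]
6: miss, evict 4, frames [3, 2, 6]
5: miss, evict 6, frames [3, 2, 5]
4: miss, evict 5, frames [3, 2, 4]
5: miss, evict 4, frames [3, 2, 5]
7: miss, evict 5, frames [3, 2, 7]
9: miss, evict 7, frames [3, 2, 9]
7: miss, evict 9, frames [3, 2, 7]
9: miss, evict 7, frames [3, 2, 9]
3: hit
2: hit
1: miss, evict 9, frames [3, 2, 1]
3: hit
2: hit
1: hit
2: hit
Hits: 8 of 22 references → 8/22 = 0.3636.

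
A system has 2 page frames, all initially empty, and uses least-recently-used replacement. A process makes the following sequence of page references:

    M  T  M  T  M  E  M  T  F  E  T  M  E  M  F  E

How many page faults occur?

11

M → miss, frames [M]
T → miss, frames [M, T]
M → hit
T → hit
M → hit
E → miss, evict T, frames [M, E]
M → hit
T → miss, evict E, frames [M, T]
F → miss, evict M, frames [T, F]
E → miss, evict T, frames [F, E]
T → miss, evict F, frames [E, T]
M → miss, evict E, frames [T, M]
E → miss, evict T, frames [M, E]
M → hit
F → miss, evict E, frames [M, F]
E → miss, evict M, frames [F, E]
Page faults: 11.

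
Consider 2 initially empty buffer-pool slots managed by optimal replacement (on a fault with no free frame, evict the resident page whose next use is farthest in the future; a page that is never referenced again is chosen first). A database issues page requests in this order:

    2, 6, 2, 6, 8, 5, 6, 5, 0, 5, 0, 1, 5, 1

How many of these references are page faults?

6

2 -> fault, frames (2)
6 -> fault, frames (2 6)
2 -> hit
6 -> hit
8 -> fault, evict 2, frames (6 8)
5 -> fault, evict 8, frames (6 5)
6 -> hit
5 -> hit
0 -> fault, evict 6, frames (5 0)
5 -> hit
0 -> hit
1 -> fault, evict 0, frames (5 1)
5 -> hit
1 -> hit
Page faults: 6.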